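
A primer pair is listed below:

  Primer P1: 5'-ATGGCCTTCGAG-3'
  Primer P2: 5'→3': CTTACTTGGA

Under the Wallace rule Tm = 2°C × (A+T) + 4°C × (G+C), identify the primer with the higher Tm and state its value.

Primer P1, 38°C

Primer P1: A+T=5, G+C=7 → Tm = 2(5)+4(7) = 38°C
Primer P2: A+T=6, G+C=4 → Tm = 2(6)+4(4) = 28°C
38°C vs 28°C → primer P1 is higher.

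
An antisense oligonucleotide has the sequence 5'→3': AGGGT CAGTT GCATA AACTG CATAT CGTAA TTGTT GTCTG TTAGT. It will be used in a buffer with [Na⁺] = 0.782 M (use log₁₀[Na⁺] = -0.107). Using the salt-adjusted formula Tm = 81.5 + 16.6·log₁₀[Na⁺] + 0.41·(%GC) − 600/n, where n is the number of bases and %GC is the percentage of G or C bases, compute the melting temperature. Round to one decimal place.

Length n = 45. Counting bases: T=17, A=11, C=6, G=11
G+C = 17, so %GC = 17/45 × 100 = 37.778%
Salt term: 16.6 × (-0.107) = -1.776
GC term: 0.41 × 37.778 = 15.489; length term: −600/45 = −13.333
Tm = 81.5 + (-1.776) + 15.489 − 13.333 = 81.88 → 81.9°C

81.9°C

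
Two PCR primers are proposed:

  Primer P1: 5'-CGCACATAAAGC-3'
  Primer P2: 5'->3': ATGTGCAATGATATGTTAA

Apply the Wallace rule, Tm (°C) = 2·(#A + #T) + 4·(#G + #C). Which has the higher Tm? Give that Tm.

Primer P1: A+T=6, G+C=6 → Tm = 2(6)+4(6) = 36°C
Primer P2: A+T=14, G+C=5 → Tm = 2(14)+4(5) = 48°C
36°C vs 48°C → primer P2 is higher.

Primer P2, 48°C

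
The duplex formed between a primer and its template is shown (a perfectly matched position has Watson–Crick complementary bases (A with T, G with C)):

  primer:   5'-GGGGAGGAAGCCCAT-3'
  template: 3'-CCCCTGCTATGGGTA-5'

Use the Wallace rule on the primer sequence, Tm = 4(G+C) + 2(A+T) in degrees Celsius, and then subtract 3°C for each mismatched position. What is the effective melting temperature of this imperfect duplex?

41°C

Primer base counts: A=4, T=1, G=7, C=3 → A+T=5, G+C=10
Perfect-match Tm = 2(5) + 4(10) = 10 + 40 = 50°C
Mismatches (positions where the bases are not complementary): 3 (at positions 6, 9, 10)
Effective Tm = 50 − 3×3 = 50 − 9 = 41°C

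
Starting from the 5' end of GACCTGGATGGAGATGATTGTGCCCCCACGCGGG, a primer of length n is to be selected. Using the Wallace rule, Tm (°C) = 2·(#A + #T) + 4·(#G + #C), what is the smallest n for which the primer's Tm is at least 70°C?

First 22 bases: GACCTGGATGGAGATGATTGTG → Tm = 66°C (< 70°C)
First 23 bases: GACCTGGATGGAGATGATTGTGC → Tm = 70°C (≥ 70°C)
Each additional base adds 2°C (A/T) or 4°C (G/C), so Tm is non-decreasing in n; n = 23 is the first length to reach 70°C.

n = 23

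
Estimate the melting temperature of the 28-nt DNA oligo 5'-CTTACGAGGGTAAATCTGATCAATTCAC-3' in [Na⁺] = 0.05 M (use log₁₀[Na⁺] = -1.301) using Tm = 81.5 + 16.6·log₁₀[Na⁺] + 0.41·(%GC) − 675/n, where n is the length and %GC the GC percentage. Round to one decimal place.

Length n = 28. G=5, T=8, C=6, A=9
G+C = 11, so %GC = 11/28 × 100 = 39.286%
Salt term: 16.6 × (-1.301) = -21.597
GC term: 0.41 × 39.286 = 16.107; length term: −675/28 = −24.107
Tm = 81.5 + (-21.597) + 16.107 − 24.107 = 51.903 → 51.9°C

51.9°C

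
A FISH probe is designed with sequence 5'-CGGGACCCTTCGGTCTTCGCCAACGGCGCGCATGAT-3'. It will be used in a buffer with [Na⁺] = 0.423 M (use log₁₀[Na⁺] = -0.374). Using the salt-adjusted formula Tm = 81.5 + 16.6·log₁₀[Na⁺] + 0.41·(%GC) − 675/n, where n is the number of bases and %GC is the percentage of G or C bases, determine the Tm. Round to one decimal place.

83.9°C

Length n = 36. G=11, T=7, C=13, A=5
G+C = 24, so %GC = 24/36 × 100 = 66.667%
Salt term: 16.6 × (-0.374) = -6.208
GC term: 0.41 × 66.667 = 27.333; length term: −675/36 = −18.75
Tm = 81.5 + (-6.208) + 27.333 − 18.75 = 83.875 → 83.9°C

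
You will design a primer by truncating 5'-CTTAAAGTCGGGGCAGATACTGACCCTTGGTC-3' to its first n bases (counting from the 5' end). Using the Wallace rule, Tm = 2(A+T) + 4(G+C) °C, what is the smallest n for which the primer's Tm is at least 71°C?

n = 24

First 23 bases: CTTAAAGTCGGGGCAGATACTGA → Tm = 68°C (< 71°C)
First 24 bases: CTTAAAGTCGGGGCAGATACTGAC → Tm = 72°C (≥ 71°C)
Each additional base adds 2°C (A/T) or 4°C (G/C), so Tm is non-decreasing in n; n = 24 is the first length to reach 71°C.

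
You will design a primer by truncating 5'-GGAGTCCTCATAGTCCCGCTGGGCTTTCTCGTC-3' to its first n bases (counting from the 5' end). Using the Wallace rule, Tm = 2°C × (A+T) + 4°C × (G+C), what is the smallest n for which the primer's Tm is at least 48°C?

n = 16

First 15 bases: GGAGTCCTCATAGTC → Tm = 46°C (< 48°C)
First 16 bases: GGAGTCCTCATAGTCC → Tm = 50°C (≥ 48°C)
Each additional base adds 2°C (A/T) or 4°C (G/C), so Tm is non-decreasing in n; n = 16 is the first length to reach 48°C.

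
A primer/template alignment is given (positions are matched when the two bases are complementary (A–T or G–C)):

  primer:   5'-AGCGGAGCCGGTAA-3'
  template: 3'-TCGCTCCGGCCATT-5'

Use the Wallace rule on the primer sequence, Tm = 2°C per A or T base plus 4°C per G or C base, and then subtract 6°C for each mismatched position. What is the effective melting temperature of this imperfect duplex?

Primer base counts: A=4, T=1, G=6, C=3 → A+T=5, G+C=9
Perfect-match Tm = 2(5) + 4(9) = 10 + 36 = 46°C
Mismatches (positions where the bases are not complementary): 2 (at positions 5, 6)
Effective Tm = 46 − 2×6 = 46 − 12 = 34°C

34°C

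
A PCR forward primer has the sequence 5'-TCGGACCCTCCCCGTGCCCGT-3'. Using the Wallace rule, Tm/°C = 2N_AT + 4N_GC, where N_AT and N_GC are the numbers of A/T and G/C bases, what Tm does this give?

Base counts: G=5, A=1, T=4, C=11
So N_AT = 5 and N_GC = 16.
Tm = 4·16 + 2·5 = 64 + 10 = 74°C

74°C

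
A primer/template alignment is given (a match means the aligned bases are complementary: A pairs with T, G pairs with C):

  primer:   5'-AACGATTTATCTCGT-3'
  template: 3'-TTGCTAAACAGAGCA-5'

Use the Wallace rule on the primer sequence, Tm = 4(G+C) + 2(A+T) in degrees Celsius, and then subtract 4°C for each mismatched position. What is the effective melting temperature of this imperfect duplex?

36°C

Primer base counts: A=4, T=6, G=2, C=3 → A+T=10, G+C=5
Perfect-match Tm = 2(10) + 4(5) = 20 + 20 = 40°C
Mismatches (positions where the bases are not complementary): 1 (at position 9)
Effective Tm = 40 − 1×4 = 40 − 4 = 36°C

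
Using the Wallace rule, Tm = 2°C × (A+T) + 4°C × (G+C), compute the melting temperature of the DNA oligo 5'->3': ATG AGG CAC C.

32°C

Counting bases: T=1, A=3, G=3, C=3
AT pairs contribute 4, GC pairs contribute 6.
Tm = 2×4 + 4×6 = 32°C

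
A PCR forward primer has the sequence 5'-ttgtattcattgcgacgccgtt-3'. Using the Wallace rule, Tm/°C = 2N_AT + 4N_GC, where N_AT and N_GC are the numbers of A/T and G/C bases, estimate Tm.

Base counts: T=9, C=5, G=5, A=3
So N_AT = 12 and N_GC = 10.
Tm = 2×12 + 4×10 = 64°C

64°C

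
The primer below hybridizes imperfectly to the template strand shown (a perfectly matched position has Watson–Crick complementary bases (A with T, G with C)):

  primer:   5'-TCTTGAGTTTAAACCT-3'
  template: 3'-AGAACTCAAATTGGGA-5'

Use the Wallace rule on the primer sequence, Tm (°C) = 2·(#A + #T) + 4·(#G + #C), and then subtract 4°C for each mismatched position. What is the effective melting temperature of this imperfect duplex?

38°C

Primer base counts: A=4, T=7, G=2, C=3 → A+T=11, G+C=5
Perfect-match Tm = 2(11) + 4(5) = 22 + 20 = 42°C
Mismatches (positions where the bases are not complementary): 1 (at position 13)
Effective Tm = 42 − 1×4 = 42 − 4 = 38°C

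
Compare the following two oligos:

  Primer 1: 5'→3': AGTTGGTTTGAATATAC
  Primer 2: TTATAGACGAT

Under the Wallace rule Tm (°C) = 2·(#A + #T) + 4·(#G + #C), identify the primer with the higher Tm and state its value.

Primer 1, 44°C

Primer 1: A+T=12, G+C=5 → Tm = 2(12)+4(5) = 44°C
Primer 2: A+T=8, G+C=3 → Tm = 2(8)+4(3) = 28°C
44°C vs 28°C → primer 1 is higher.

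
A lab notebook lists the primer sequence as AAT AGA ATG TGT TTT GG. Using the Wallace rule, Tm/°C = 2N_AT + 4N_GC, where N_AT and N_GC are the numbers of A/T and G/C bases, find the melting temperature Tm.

44°C

Counting bases: C=0, A=5, T=7, G=5
So N_AT = 12 and N_GC = 5.
Tm = 4·5 + 2·12 = 20 + 24 = 44°C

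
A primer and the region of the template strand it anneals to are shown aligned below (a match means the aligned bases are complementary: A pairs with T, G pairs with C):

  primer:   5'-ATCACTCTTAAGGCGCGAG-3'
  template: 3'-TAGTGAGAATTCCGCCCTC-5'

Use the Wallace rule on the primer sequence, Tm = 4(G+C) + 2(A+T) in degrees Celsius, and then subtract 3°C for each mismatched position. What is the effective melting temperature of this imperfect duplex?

55°C

Primer base counts: A=5, T=4, G=5, C=5 → A+T=9, G+C=10
Perfect-match Tm = 2(9) + 4(10) = 18 + 40 = 58°C
Mismatches (positions where the bases are not complementary): 1 (at position 16)
Effective Tm = 58 − 1×3 = 58 − 3 = 55°C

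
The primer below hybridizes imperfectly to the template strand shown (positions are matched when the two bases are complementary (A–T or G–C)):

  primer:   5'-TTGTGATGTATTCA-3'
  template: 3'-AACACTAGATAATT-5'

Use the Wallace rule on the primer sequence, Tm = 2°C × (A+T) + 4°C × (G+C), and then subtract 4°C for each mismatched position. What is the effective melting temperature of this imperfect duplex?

Primer base counts: A=3, T=7, G=3, C=1 → A+T=10, G+C=4
Perfect-match Tm = 2(10) + 4(4) = 20 + 16 = 36°C
Mismatches (positions where the bases are not complementary): 2 (at positions 8, 13)
Effective Tm = 36 − 2×4 = 36 − 8 = 28°C

28°C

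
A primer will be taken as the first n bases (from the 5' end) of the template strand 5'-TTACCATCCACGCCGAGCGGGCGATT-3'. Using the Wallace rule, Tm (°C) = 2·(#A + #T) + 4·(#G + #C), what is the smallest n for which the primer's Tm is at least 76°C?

n = 23

First 22 bases: TTACCATCCACGCCGAGCGGGC → Tm = 74°C (< 76°C)
First 23 bases: TTACCATCCACGCCGAGCGGGCG → Tm = 78°C (≥ 76°C)
Since every base adds ≥2°C, Tm only increases with n, so the threshold is first crossed at n = 23.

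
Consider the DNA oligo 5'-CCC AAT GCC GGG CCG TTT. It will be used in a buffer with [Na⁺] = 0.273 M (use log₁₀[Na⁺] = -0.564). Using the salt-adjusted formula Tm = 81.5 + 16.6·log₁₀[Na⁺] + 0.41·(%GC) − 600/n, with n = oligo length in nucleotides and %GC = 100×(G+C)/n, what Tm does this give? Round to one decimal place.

66.1°C

Length n = 18. Base counts: T=4, C=7, A=2, G=5
G+C = 12, so %GC = 12/18 × 100 = 66.667%
Salt term: 16.6 × (-0.564) = -9.362
GC term: 0.41 × 66.667 = 27.333; length term: −600/18 = −33.333
Tm = 81.5 + (-9.362) + 27.333 − 33.333 = 66.138 → 66.1°C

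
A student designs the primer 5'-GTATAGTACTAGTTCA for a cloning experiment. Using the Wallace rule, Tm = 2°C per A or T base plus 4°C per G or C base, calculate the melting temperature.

Base counts: G=3, C=2, A=5, T=6
So N_AT = 11 and N_GC = 5.
Tm = 2×11 + 4×5 = 42°C

42°C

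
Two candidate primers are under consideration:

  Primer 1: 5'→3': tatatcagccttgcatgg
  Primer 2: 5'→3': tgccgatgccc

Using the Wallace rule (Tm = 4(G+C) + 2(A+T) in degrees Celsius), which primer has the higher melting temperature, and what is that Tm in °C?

Primer 1, 52°C

Primer 1: A+T=10, G+C=8 → Tm = 2(10)+4(8) = 52°C
Primer 2: A+T=3, G+C=8 → Tm = 2(3)+4(8) = 38°C
52°C vs 38°C → primer 1 is higher.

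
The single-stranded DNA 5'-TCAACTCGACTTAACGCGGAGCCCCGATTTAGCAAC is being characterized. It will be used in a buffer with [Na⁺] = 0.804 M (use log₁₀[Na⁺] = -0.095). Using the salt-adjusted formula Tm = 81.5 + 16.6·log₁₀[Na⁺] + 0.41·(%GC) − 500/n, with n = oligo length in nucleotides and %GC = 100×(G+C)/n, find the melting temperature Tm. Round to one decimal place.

Length n = 36. Counting bases: G=7, T=7, C=12, A=10
G+C = 19, so %GC = 19/36 × 100 = 52.778%
Salt term: 16.6 × (-0.095) = -1.577
GC term: 0.41 × 52.778 = 21.639; length term: −500/36 = −13.889
Tm = 81.5 + (-1.577) + 21.639 − 13.889 = 87.673 → 87.7°C

87.7°C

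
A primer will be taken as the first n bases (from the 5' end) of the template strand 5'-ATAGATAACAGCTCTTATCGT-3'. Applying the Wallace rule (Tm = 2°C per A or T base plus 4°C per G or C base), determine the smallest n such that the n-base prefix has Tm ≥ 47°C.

n = 19

First 18 bases: ATAGATAACAGCTCTTAT → Tm = 46°C (< 47°C)
First 19 bases: ATAGATAACAGCTCTTATC → Tm = 50°C (≥ 47°C)
Each additional base adds 2°C (A/T) or 4°C (G/C), so Tm is non-decreasing in n; n = 19 is the first length to reach 47°C.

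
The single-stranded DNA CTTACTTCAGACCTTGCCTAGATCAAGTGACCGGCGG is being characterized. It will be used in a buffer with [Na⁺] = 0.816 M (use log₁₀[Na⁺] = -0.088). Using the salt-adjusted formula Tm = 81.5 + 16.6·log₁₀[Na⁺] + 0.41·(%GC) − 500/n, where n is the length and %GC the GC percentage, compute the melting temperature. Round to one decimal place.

Length n = 37. Base counts: A=8, C=11, G=9, T=9
G+C = 20, so %GC = 20/37 × 100 = 54.054%
Salt term: 16.6 × (-0.088) = -1.461
GC term: 0.41 × 54.054 = 22.162; length term: −500/37 = −13.514
Tm = 81.5 + (-1.461) + 22.162 − 13.514 = 88.687 → 88.7°C

88.7°C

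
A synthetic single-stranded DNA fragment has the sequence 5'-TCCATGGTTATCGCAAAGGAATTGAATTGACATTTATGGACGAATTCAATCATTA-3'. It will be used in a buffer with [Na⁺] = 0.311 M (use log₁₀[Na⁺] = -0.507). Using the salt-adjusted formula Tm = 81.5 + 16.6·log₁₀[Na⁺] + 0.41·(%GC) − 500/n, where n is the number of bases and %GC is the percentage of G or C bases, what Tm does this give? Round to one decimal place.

Length n = 55. G=10, C=8, A=19, T=18
G+C = 18, so %GC = 18/55 × 100 = 32.727%
Salt term: 16.6 × (-0.507) = -8.416
GC term: 0.41 × 32.727 = 13.418; length term: −500/55 = −9.091
Tm = 81.5 + (-8.416) + 13.418 − 9.091 = 77.411 → 77.4°C

77.4°C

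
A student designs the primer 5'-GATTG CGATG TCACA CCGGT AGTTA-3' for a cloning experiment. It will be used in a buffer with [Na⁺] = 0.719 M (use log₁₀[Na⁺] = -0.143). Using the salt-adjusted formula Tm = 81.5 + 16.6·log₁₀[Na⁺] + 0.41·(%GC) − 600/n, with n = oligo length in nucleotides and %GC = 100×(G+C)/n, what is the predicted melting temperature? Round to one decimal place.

Length n = 25. Scanning the sequence gives C=5, A=6, G=7, T=7.
G+C = 12, so %GC = 12/25 × 100 = 48%
Salt term: 16.6 × (-0.143) = -2.374
GC term: 0.41 × 48 = 19.68; length term: −600/25 = −24
Tm = 81.5 + (-2.374) + 19.68 − 24 = 74.806 → 74.8°C

74.8°C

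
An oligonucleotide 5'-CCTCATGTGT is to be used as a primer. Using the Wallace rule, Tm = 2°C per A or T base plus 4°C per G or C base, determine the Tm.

30°C

G=2, A=1, C=3, T=4
A+T = 5, G+C = 5
Tm = 2(5) + 4(5) = 10 + 20 = 30°C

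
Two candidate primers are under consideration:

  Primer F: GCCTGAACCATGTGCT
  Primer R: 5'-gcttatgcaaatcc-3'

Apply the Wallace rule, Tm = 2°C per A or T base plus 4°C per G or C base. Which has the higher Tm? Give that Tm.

Primer F, 50°C

Primer F: A+T=7, G+C=9 → Tm = 2(7)+4(9) = 50°C
Primer R: A+T=8, G+C=6 → Tm = 2(8)+4(6) = 40°C
50°C vs 40°C → primer F is higher.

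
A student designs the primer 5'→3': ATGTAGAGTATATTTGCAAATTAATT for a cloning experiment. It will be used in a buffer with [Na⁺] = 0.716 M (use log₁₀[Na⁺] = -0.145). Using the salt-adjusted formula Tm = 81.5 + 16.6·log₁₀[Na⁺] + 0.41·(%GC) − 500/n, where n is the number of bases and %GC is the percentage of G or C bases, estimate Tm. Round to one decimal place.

67.7°C

Length n = 26. Base counts: G=4, C=1, T=11, A=10
G+C = 5, so %GC = 5/26 × 100 = 19.231%
Salt term: 16.6 × (-0.145) = -2.407
GC term: 0.41 × 19.231 = 7.885; length term: −500/26 = −19.231
Tm = 81.5 + (-2.407) + 7.885 − 19.231 = 67.747 → 67.7°C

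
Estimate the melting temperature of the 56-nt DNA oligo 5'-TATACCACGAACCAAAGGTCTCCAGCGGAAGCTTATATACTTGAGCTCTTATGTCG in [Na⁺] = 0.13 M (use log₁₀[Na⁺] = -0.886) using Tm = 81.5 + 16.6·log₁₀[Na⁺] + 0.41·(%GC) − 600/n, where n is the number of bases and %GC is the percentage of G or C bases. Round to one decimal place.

Length n = 56. Scanning the sequence gives G=11, A=16, T=15, C=14.
G+C = 25, so %GC = 25/56 × 100 = 44.643%
Salt term: 16.6 × (-0.886) = -14.708
GC term: 0.41 × 44.643 = 18.304; length term: −600/56 = −10.714
Tm = 81.5 + (-14.708) + 18.304 − 10.714 = 74.382 → 74.4°C

74.4°C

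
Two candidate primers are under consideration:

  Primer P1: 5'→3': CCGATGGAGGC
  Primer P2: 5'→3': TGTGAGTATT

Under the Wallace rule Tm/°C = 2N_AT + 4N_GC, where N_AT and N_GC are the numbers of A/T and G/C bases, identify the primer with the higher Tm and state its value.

Primer P1, 38°C

Primer P1: A+T=3, G+C=8 → Tm = 2(3)+4(8) = 38°C
Primer P2: A+T=7, G+C=3 → Tm = 2(7)+4(3) = 26°C
38°C vs 26°C → primer P1 is higher.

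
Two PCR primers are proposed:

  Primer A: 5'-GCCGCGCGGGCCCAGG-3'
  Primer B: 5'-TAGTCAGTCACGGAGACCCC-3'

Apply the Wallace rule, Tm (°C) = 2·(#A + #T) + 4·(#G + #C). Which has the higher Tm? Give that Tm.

Primer B, 64°C

Primer A: A+T=1, G+C=15 → Tm = 2(1)+4(15) = 62°C
Primer B: A+T=8, G+C=12 → Tm = 2(8)+4(12) = 64°C
62°C vs 64°C → primer B is higher.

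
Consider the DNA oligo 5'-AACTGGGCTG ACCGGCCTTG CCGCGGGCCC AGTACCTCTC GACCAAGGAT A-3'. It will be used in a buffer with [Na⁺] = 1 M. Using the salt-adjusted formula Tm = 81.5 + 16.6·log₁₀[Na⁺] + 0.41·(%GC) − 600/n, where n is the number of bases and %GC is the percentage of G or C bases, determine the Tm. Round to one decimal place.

Length n = 51. Counting bases: A=10, C=18, T=8, G=15
G+C = 33, so %GC = 33/51 × 100 = 64.706%
Salt term: 16.6 × (0) = 0
GC term: 0.41 × 64.706 = 26.529; length term: −600/51 = −11.765
Tm = 81.5 + (0) + 26.529 − 11.765 = 96.264 → 96.3°C

96.3°C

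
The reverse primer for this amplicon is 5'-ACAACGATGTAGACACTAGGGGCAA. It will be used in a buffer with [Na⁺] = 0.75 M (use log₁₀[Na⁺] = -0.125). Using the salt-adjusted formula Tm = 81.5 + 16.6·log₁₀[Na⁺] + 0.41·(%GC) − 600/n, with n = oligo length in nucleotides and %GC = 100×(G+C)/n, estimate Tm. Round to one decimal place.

75.1°C

Length n = 25. T=3, C=5, G=7, A=10
G+C = 12, so %GC = 12/25 × 100 = 48%
Salt term: 16.6 × (-0.125) = -2.075
GC term: 0.41 × 48 = 19.68; length term: −600/25 = −24
Tm = 81.5 + (-2.075) + 19.68 − 24 = 75.105 → 75.1°C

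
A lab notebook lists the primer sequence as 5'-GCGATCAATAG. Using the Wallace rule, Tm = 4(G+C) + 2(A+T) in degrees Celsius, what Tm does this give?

A=4, C=2, G=3, T=2
So N_AT = 6 and N_GC = 5.
Tm = 4·5 + 2·6 = 20 + 12 = 32°C

32°C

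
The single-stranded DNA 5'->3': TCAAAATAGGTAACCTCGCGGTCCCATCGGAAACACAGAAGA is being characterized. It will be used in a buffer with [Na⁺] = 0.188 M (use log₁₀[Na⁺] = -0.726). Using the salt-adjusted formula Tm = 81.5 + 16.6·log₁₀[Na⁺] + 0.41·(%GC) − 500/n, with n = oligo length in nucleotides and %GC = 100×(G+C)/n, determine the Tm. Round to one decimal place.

Length n = 42. Scanning the sequence gives G=9, C=11, A=16, T=6.
G+C = 20, so %GC = 20/42 × 100 = 47.619%
Salt term: 16.6 × (-0.726) = -12.052
GC term: 0.41 × 47.619 = 19.524; length term: −500/42 = −11.905
Tm = 81.5 + (-12.052) + 19.524 − 11.905 = 77.067 → 77.1°C

77.1°C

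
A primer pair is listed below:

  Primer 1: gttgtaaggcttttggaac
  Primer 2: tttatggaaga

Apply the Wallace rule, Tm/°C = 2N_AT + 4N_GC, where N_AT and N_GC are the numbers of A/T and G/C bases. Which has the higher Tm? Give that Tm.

Primer 1, 54°C

Primer 1: A+T=11, G+C=8 → Tm = 2(11)+4(8) = 54°C
Primer 2: A+T=8, G+C=3 → Tm = 2(8)+4(3) = 28°C
54°C vs 28°C → primer 1 is higher.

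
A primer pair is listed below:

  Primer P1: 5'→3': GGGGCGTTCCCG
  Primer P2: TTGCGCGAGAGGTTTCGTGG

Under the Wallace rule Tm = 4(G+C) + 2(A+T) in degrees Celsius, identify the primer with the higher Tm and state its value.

Primer P1: A+T=2, G+C=10 → Tm = 2(2)+4(10) = 44°C
Primer P2: A+T=8, G+C=12 → Tm = 2(8)+4(12) = 64°C
44°C vs 64°C → primer P2 is higher.

Primer P2, 64°C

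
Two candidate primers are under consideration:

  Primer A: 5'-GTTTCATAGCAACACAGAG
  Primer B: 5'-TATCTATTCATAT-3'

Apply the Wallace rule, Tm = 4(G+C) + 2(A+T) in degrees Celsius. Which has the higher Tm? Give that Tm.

Primer A: A+T=11, G+C=8 → Tm = 2(11)+4(8) = 54°C
Primer B: A+T=11, G+C=2 → Tm = 2(11)+4(2) = 30°C
54°C vs 30°C → primer A is higher.

Primer A, 54°C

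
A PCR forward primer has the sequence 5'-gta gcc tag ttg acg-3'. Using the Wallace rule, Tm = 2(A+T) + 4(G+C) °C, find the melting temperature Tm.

46°C

Base counts: T=4, C=3, G=5, A=3
AT pairs contribute 7, GC pairs contribute 8.
Tm = 2(7) + 4(8) = 14 + 32 = 46°C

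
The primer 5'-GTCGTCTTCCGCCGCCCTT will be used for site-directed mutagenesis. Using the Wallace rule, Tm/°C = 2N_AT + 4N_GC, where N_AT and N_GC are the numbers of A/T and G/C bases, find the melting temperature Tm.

Counting bases: A=0, C=9, G=4, T=6
AT pairs contribute 6, GC pairs contribute 13.
Tm = 2(6) + 4(13) = 12 + 52 = 64°C

64°C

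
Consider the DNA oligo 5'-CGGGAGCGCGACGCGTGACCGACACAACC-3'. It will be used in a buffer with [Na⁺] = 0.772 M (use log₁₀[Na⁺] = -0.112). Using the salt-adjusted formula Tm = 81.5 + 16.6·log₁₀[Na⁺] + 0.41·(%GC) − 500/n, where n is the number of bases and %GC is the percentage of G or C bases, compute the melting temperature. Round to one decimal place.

Length n = 29. Scanning the sequence gives G=10, T=1, A=7, C=11.
G+C = 21, so %GC = 21/29 × 100 = 72.414%
Salt term: 16.6 × (-0.112) = -1.859
GC term: 0.41 × 72.414 = 29.69; length term: −500/29 = −17.241
Tm = 81.5 + (-1.859) + 29.69 − 17.241 = 92.09 → 92.1°C

92.1°C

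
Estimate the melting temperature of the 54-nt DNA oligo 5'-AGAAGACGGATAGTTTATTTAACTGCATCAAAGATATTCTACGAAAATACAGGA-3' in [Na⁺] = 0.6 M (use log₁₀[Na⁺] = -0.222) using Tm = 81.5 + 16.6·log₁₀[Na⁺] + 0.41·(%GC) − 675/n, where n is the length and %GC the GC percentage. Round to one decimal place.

Length n = 54. Scanning the sequence gives C=7, T=14, A=23, G=10.
G+C = 17, so %GC = 17/54 × 100 = 31.481%
Salt term: 16.6 × (-0.222) = -3.685
GC term: 0.41 × 31.481 = 12.907; length term: −675/54 = −12.5
Tm = 81.5 + (-3.685) + 12.907 − 12.5 = 78.222 → 78.2°C

78.2°C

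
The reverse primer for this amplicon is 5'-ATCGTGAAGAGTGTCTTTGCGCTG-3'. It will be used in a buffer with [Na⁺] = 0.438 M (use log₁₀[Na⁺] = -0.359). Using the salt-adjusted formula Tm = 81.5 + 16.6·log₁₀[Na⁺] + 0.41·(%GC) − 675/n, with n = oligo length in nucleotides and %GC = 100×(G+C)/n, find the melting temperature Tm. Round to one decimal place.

Length n = 24. Counting bases: G=8, T=8, A=4, C=4
G+C = 12, so %GC = 12/24 × 100 = 50%
Salt term: 16.6 × (-0.359) = -5.959
GC term: 0.41 × 50 = 20.5; length term: −675/24 = −28.125
Tm = 81.5 + (-5.959) + 20.5 − 28.125 = 67.916 → 67.9°C

67.9°C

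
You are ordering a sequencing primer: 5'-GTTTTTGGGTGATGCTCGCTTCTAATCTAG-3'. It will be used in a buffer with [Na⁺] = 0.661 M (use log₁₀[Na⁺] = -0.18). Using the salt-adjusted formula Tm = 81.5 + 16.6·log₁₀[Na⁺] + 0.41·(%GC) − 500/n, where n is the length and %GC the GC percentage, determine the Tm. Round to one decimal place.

Length n = 30. Counting bases: C=5, G=8, A=4, T=13
G+C = 13, so %GC = 13/30 × 100 = 43.333%
Salt term: 16.6 × (-0.18) = -2.988
GC term: 0.41 × 43.333 = 17.767; length term: −500/30 = −16.667
Tm = 81.5 + (-2.988) + 17.767 − 16.667 = 79.612 → 79.6°C

79.6°C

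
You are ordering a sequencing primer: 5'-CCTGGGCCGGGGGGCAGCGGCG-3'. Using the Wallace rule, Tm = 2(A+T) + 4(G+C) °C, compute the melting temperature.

Scanning the sequence gives T=1, C=7, A=1, G=13.
So N_AT = 2 and N_GC = 20.
Tm = 2(2) + 4(20) = 4 + 80 = 84°C

84°C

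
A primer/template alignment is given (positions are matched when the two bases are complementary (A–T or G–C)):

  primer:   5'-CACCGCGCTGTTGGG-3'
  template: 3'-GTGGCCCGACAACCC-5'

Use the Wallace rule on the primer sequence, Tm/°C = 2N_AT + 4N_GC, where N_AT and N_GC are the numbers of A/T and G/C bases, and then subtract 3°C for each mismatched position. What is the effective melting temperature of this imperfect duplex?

Primer base counts: A=1, T=3, G=6, C=5 → A+T=4, G+C=11
Perfect-match Tm = 2(4) + 4(11) = 8 + 44 = 52°C
Mismatches (positions where the bases are not complementary): 1 (at position 6)
Effective Tm = 52 − 1×3 = 52 − 3 = 49°C

49°C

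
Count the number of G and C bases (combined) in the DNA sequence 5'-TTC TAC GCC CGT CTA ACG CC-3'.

Scanning the sequence gives C=9, A=3, G=3, T=5.
G+C = 3 + 9 = 12

12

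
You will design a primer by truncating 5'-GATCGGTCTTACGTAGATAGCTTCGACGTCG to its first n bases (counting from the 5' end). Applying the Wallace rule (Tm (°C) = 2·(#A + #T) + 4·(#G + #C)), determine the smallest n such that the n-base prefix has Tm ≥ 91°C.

n = 31

First 30 bases: GATCGGTCTTACGTAGATAGCTTCGACGTC → Tm = 90°C (< 91°C)
First 31 bases: GATCGGTCTTACGTAGATAGCTTCGACGTCG → Tm = 94°C (≥ 91°C)
Each additional base adds 2°C (A/T) or 4°C (G/C), so Tm is non-decreasing in n; n = 31 is the first length to reach 91°C.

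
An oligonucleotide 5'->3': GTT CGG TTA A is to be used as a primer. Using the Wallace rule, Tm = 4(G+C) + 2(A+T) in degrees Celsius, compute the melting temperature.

Scanning the sequence gives G=3, A=2, C=1, T=4.
AT pairs contribute 6, GC pairs contribute 4.
Tm = 2×6 + 4×4 = 28°C

28°C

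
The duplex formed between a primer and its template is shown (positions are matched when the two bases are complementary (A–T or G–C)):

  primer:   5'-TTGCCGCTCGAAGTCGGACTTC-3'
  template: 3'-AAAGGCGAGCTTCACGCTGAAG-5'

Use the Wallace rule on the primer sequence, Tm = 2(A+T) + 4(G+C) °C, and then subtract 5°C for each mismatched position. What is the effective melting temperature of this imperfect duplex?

Primer base counts: A=3, T=6, G=6, C=7 → A+T=9, G+C=13
Perfect-match Tm = 2(9) + 4(13) = 18 + 52 = 70°C
Mismatches (positions where the bases are not complementary): 3 (at positions 3, 15, 16)
Effective Tm = 70 − 3×5 = 70 − 15 = 55°C

55°C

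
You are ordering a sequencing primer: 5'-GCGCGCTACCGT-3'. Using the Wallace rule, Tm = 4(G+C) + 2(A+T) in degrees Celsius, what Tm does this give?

42°C

A=1, C=5, G=4, T=2
A+T = 3, G+C = 9
Tm = 2(3) + 4(9) = 6 + 36 = 42°C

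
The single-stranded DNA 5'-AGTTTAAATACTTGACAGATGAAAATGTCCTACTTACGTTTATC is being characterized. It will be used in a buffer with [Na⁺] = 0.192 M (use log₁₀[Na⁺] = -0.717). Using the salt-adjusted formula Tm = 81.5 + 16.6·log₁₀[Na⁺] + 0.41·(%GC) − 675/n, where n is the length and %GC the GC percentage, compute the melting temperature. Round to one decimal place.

Length n = 44. Scanning the sequence gives G=6, A=15, T=16, C=7.
G+C = 13, so %GC = 13/44 × 100 = 29.545%
Salt term: 16.6 × (-0.717) = -11.902
GC term: 0.41 × 29.545 = 12.113; length term: −675/44 = −15.341
Tm = 81.5 + (-11.902) + 12.113 − 15.341 = 66.37 → 66.4°C

66.4°C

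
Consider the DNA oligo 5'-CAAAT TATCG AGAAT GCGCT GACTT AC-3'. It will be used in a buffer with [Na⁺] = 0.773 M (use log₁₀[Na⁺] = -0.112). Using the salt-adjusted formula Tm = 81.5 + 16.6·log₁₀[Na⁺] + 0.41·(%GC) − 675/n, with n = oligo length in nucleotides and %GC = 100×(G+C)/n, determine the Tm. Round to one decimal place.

Length n = 27. Scanning the sequence gives A=9, C=6, G=5, T=7.
G+C = 11, so %GC = 11/27 × 100 = 40.741%
Salt term: 16.6 × (-0.112) = -1.859
GC term: 0.41 × 40.741 = 16.704; length term: −675/27 = −25
Tm = 81.5 + (-1.859) + 16.704 − 25 = 71.345 → 71.3°C

71.3°C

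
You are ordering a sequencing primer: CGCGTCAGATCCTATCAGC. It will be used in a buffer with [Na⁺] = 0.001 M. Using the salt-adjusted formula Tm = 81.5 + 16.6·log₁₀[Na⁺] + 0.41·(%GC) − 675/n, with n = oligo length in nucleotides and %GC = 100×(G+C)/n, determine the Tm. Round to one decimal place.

Length n = 19. Base counts: G=4, A=4, T=4, C=7
G+C = 11, so %GC = 11/19 × 100 = 57.895%
Salt term: 16.6 × (-3) = -49.8
GC term: 0.41 × 57.895 = 23.737; length term: −675/19 = −35.526
Tm = 81.5 + (-49.8) + 23.737 − 35.526 = 19.911 → 19.9°C

19.9°C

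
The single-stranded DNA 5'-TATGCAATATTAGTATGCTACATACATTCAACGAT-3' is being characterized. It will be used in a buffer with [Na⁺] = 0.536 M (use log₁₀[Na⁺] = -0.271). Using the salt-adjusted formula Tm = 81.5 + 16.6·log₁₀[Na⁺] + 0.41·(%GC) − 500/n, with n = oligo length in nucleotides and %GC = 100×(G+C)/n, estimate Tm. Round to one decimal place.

Length n = 35. Base counts: G=4, A=13, T=12, C=6
G+C = 10, so %GC = 10/35 × 100 = 28.571%
Salt term: 16.6 × (-0.271) = -4.499
GC term: 0.41 × 28.571 = 11.714; length term: −500/35 = −14.286
Tm = 81.5 + (-4.499) + 11.714 − 14.286 = 74.429 → 74.4°C

74.4°C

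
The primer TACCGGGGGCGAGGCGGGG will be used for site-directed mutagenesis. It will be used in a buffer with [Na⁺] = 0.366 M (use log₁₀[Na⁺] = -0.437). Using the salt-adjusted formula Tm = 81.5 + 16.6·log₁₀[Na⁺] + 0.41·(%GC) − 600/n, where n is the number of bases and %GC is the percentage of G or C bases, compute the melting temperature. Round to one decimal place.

77.2°C

Length n = 19. Scanning the sequence gives T=1, A=2, C=4, G=12.
G+C = 16, so %GC = 16/19 × 100 = 84.211%
Salt term: 16.6 × (-0.437) = -7.254
GC term: 0.41 × 84.211 = 34.527; length term: −600/19 = −31.579
Tm = 81.5 + (-7.254) + 34.527 − 31.579 = 77.194 → 77.2°C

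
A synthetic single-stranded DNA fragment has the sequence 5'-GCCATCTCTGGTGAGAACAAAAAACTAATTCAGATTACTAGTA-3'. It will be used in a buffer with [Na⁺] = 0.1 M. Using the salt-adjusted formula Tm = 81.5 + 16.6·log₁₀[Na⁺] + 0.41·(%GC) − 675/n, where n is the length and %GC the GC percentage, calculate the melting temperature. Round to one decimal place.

Length n = 43. Counting bases: C=8, T=11, A=17, G=7
G+C = 15, so %GC = 15/43 × 100 = 34.884%
Salt term: 16.6 × (-1) = -16.6
GC term: 0.41 × 34.884 = 14.302; length term: −675/43 = −15.698
Tm = 81.5 + (-16.6) + 14.302 − 15.698 = 63.504 → 63.5°C

63.5°C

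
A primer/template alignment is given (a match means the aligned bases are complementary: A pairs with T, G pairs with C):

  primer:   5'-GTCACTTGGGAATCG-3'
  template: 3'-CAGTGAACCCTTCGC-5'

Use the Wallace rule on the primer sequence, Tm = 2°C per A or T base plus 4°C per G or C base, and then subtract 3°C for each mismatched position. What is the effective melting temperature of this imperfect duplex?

Primer base counts: A=3, T=4, G=5, C=3 → A+T=7, G+C=8
Perfect-match Tm = 2(7) + 4(8) = 14 + 32 = 46°C
Mismatches (positions where the bases are not complementary): 1 (at position 13)
Effective Tm = 46 − 1×3 = 46 − 3 = 43°C

43°C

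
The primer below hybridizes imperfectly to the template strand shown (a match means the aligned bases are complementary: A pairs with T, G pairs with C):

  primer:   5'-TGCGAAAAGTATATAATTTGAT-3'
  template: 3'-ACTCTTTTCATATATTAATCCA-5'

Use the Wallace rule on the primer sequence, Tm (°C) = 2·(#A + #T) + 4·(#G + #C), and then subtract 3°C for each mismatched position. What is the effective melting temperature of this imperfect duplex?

45°C

Primer base counts: A=9, T=8, G=4, C=1 → A+T=17, G+C=5
Perfect-match Tm = 2(17) + 4(5) = 34 + 20 = 54°C
Mismatches (positions where the bases are not complementary): 3 (at positions 3, 19, 21)
Effective Tm = 54 − 3×3 = 54 − 9 = 45°C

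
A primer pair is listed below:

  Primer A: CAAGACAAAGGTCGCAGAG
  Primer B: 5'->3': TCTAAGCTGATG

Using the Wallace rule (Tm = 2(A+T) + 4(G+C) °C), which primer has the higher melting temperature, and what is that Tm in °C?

Primer A, 58°C

Primer A: A+T=9, G+C=10 → Tm = 2(9)+4(10) = 58°C
Primer B: A+T=7, G+C=5 → Tm = 2(7)+4(5) = 34°C
58°C vs 34°C → primer A is higher.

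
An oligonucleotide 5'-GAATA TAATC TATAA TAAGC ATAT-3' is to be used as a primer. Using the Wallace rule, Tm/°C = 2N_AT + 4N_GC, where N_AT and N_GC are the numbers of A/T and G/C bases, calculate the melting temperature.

56°C

Scanning the sequence gives G=2, A=12, T=8, C=2.
A+T = 20, G+C = 4
Tm = 2(20) + 4(4) = 40 + 16 = 56°C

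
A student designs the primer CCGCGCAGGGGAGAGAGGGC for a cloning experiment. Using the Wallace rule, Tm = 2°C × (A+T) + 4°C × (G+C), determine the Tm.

72°C

Counting bases: G=11, C=5, T=0, A=4
AT pairs contribute 4, GC pairs contribute 16.
Tm = 2×4 + 4×16 = 72°C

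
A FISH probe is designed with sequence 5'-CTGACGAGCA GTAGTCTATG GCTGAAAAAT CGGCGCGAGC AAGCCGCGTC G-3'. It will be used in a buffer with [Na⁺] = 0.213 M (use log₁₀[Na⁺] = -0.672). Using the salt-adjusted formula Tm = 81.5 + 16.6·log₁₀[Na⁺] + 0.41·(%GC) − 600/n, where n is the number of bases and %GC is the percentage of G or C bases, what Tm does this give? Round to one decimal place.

Length n = 51. Counting bases: C=13, T=8, G=17, A=13
G+C = 30, so %GC = 30/51 × 100 = 58.824%
Salt term: 16.6 × (-0.672) = -11.155
GC term: 0.41 × 58.824 = 24.118; length term: −600/51 = −11.765
Tm = 81.5 + (-11.155) + 24.118 − 11.765 = 82.698 → 82.7°C

82.7°C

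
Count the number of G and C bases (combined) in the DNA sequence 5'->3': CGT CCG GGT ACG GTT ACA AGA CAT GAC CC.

17

Counting bases: C=9, T=5, A=7, G=8
Total G or C: 8 + 9 = 17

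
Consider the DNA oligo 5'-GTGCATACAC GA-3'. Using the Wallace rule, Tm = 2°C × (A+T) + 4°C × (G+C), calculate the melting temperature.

36°C

Scanning the sequence gives C=3, A=4, G=3, T=2.
So N_AT = 6 and N_GC = 6.
Tm = 4·6 + 2·6 = 24 + 12 = 36°C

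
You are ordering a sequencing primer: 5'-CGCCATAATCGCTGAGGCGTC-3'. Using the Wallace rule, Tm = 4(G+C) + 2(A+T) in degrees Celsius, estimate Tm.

68°C

Counting bases: T=4, C=7, G=6, A=4
So N_AT = 8 and N_GC = 13.
Tm = 2×8 + 4×13 = 68°C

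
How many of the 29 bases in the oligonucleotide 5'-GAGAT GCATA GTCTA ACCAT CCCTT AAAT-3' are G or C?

11

C=7, A=10, G=4, T=8
G+C = 4 + 7 = 11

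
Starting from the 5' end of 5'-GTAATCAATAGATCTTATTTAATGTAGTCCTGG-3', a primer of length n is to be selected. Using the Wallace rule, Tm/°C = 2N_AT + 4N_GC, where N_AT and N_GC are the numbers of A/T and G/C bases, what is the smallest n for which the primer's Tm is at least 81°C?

n = 32

First 31 bases: GTAATCAATAGATCTTATTTAATGTAGTCCT → Tm = 78°C (< 81°C)
First 32 bases: GTAATCAATAGATCTTATTTAATGTAGTCCTG → Tm = 82°C (≥ 81°C)
Since every base adds ≥2°C, Tm only increases with n, so the threshold is first crossed at n = 32.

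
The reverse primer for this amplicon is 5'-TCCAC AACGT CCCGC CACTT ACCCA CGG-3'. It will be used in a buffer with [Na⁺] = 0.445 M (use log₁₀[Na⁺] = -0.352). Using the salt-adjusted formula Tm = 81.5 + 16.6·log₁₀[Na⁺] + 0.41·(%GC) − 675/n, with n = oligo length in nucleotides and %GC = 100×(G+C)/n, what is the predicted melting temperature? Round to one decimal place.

77.9°C

Length n = 28. Scanning the sequence gives T=4, G=4, C=14, A=6.
G+C = 18, so %GC = 18/28 × 100 = 64.286%
Salt term: 16.6 × (-0.352) = -5.843
GC term: 0.41 × 64.286 = 26.357; length term: −675/28 = −24.107
Tm = 81.5 + (-5.843) + 26.357 − 24.107 = 77.907 → 77.9°C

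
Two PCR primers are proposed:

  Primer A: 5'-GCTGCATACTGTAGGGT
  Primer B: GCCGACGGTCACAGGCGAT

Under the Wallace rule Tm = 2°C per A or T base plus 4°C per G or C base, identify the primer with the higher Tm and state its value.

Primer B, 64°C

Primer A: A+T=8, G+C=9 → Tm = 2(8)+4(9) = 52°C
Primer B: A+T=6, G+C=13 → Tm = 2(6)+4(13) = 64°C
52°C vs 64°C → primer B is higher.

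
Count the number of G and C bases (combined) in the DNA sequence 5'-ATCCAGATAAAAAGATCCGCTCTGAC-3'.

11

Scanning the sequence gives A=10, T=5, G=4, C=7.
Total G or C: 4 + 7 = 11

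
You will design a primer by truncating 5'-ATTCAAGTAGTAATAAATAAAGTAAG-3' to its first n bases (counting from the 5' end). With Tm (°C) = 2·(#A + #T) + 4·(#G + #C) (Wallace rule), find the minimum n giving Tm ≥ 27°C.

First 10 bases: ATTCAAGTAG → Tm = 26°C (< 27°C)
First 11 bases: ATTCAAGTAGT → Tm = 28°C (≥ 27°C)
Each additional base adds 2°C (A/T) or 4°C (G/C), so Tm is non-decreasing in n; n = 11 is the first length to reach 27°C.

n = 11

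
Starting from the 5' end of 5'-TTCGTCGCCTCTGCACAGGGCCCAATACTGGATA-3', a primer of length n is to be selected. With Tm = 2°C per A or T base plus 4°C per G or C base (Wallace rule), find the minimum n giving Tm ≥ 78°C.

First 22 bases: TTCGTCGCCTCTGCACAGGGCC → Tm = 74°C (< 78°C)
First 23 bases: TTCGTCGCCTCTGCACAGGGCCC → Tm = 78°C (≥ 78°C)
Each additional base adds 2°C (A/T) or 4°C (G/C), so Tm is non-decreasing in n; n = 23 is the first length to reach 78°C.

n = 23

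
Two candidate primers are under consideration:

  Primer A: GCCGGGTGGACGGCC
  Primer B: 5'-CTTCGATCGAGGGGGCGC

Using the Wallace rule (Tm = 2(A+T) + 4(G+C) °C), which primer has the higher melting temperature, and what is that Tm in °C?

Primer B, 62°C

Primer A: A+T=2, G+C=13 → Tm = 2(2)+4(13) = 56°C
Primer B: A+T=5, G+C=13 → Tm = 2(5)+4(13) = 62°C
56°C vs 62°C → primer B is higher.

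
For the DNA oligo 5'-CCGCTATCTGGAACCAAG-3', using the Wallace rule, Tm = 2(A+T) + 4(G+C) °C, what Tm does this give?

56°C

Base counts: C=6, A=5, T=3, G=4
A+T = 8, G+C = 10
Tm = 2×8 + 4×10 = 56°C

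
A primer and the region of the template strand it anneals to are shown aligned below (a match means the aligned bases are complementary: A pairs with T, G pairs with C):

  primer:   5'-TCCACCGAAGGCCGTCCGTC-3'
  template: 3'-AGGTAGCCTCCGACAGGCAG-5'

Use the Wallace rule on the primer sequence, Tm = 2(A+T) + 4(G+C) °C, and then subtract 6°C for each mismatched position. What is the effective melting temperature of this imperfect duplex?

Primer base counts: A=3, T=3, G=5, C=9 → A+T=6, G+C=14
Perfect-match Tm = 2(6) + 4(14) = 12 + 56 = 68°C
Mismatches (positions where the bases are not complementary): 3 (at positions 5, 8, 13)
Effective Tm = 68 − 3×6 = 68 − 18 = 50°C

50°C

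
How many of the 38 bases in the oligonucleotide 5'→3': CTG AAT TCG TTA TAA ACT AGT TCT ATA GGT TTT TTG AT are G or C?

Counting bases: A=10, T=18, G=6, C=4
Total G or C: 6 + 4 = 10

10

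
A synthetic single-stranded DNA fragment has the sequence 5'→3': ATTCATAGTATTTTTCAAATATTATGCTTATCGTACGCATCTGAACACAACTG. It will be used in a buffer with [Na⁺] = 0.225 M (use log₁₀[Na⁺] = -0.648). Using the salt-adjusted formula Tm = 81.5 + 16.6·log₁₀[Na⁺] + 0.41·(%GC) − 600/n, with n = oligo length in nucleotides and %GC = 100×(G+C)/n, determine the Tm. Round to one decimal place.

Length n = 53. A=17, G=6, C=10, T=20
G+C = 16, so %GC = 16/53 × 100 = 30.189%
Salt term: 16.6 × (-0.648) = -10.757
GC term: 0.41 × 30.189 = 12.377; length term: −600/53 = −11.321
Tm = 81.5 + (-10.757) + 12.377 − 11.321 = 71.799 → 71.8°C

71.8°C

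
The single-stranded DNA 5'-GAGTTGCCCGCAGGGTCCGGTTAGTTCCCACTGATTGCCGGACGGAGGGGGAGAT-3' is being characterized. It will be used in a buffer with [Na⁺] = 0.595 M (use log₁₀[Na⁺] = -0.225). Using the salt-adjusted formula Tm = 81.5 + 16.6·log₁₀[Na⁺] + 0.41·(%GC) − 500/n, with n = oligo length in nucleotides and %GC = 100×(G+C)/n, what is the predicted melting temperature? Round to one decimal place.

94.8°C

Length n = 55. Base counts: G=22, A=9, T=11, C=13
G+C = 35, so %GC = 35/55 × 100 = 63.636%
Salt term: 16.6 × (-0.225) = -3.735
GC term: 0.41 × 63.636 = 26.091; length term: −500/55 = −9.091
Tm = 81.5 + (-3.735) + 26.091 − 9.091 = 94.765 → 94.8°C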